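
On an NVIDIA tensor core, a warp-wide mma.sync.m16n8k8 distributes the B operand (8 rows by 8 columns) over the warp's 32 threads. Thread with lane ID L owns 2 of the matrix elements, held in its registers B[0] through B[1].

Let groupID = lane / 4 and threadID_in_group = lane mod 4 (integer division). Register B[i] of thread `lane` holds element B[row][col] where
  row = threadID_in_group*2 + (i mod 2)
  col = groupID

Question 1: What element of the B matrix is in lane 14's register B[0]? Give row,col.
4,3

lane 14: gid=3 (14/4), tid=2 (14%4)
i=0: r=2*2+0=4, c=gid=3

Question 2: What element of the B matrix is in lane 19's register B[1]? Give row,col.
lane 19: grp=4 (19/4), tig=3 (19%4)
i=1: r=3*2+1=7, c=grp=4

7,4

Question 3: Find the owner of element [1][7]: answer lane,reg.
28,1

c=7->g=7  r=1->t=0,b0=1
L=7*4+0=28  i=1=1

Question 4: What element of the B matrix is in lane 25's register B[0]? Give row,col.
lane 25->25/4=6, 25 mod 4=1
i=0  r:2·1+0->2  c:6

2,6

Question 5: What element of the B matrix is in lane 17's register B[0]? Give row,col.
2,4

L=17->gid=17>>2=4, tid=17&3=1
[0]->row 1·2+0=2  col gid=4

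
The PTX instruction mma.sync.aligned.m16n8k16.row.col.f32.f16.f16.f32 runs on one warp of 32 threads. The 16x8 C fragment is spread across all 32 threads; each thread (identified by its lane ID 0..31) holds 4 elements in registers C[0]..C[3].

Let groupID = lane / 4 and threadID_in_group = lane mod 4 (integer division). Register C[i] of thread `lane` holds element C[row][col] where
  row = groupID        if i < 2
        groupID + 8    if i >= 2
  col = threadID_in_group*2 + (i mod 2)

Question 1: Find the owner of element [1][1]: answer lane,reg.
r=1⇒gr=1,Rb=0  c=1⇒th=0,odd=1
L=1*4+0=4  i=0*2+1=1

4,1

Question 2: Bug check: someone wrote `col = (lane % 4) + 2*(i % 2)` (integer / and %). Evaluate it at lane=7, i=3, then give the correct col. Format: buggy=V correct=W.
buggy=5 correct=7

`(lane % 4) + 2*(i % 2)`[7,3]→5
L=7→G=7>>2=1, T=7&3=3
[3]→row 1+8=9  col 3·2+1=7
col: 5 vs 7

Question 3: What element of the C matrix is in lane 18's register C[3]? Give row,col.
12,5

lane 18: gid=4 (18/4), tid=2 (18%4)
i=3: r=4+8=12, c=2*2+1=5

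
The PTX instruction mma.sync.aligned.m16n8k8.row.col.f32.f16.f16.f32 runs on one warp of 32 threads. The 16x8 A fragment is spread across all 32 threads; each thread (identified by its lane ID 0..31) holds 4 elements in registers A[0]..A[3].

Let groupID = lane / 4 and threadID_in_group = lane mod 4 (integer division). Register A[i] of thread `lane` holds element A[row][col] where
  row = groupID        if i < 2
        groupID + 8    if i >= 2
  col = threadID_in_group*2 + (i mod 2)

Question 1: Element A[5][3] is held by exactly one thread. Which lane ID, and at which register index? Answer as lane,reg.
r: 5->gid=5,r8=0  c: 3->tid=1,i&1=1
L=5*4+1=21  i=0*2+1=1

21,1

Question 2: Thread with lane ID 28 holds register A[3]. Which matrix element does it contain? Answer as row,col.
L=28⇒gr=28>>2=7, th=28&3=0
[3]⇒row 7+8=15  col 0·2+1=1

15,1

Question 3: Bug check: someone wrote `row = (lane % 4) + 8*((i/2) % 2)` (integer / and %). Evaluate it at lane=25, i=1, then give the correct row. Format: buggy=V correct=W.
buggy=1 correct=6

`(lane % 4) + 8*((i/2) % 2)`[25,1]->1
L=25->gid=25>>2=6, tid=25&3=1
[1]->row 6+0=6  col 1·2+1=3
row: 1 vs 6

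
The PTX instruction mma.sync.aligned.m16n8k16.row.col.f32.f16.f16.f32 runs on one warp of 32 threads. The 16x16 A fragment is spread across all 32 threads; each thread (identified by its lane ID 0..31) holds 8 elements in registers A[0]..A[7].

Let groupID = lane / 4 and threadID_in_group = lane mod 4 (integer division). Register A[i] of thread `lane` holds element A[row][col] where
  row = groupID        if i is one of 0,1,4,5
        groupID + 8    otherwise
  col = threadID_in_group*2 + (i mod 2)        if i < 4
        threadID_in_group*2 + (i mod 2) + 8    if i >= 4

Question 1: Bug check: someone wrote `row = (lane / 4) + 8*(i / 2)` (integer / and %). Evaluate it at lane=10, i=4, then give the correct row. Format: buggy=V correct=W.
`(lane / 4) + 8*(i / 2)`[10,4]->18
lane 10->10/4=2, 10 mod 4=2
i=4  r:2+0->2  c:2·2+0+8->12
row: 18 vs 2

buggy=18 correct=2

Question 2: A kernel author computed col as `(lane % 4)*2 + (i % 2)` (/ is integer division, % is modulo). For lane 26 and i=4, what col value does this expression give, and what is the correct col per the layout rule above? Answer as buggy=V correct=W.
`(lane % 4)*2 + (i % 2)`[26,4]->4
lane 26->26/4=6, 26 mod 4=2
i=4  r:6+0->6  c:2·2+0+8->12
col: 4 vs 12

buggy=4 correct=12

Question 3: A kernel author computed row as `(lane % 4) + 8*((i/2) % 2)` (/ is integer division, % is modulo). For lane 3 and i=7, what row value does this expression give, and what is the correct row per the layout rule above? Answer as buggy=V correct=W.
buggy=11 correct=8

`(lane % 4) + 8*((i/2) % 2)`[3,7]->11
lane 3: g=0 (3/4), t=3 (3%4)
i=7: r=0+8=8, c=3*2+1+8=15
row: 11 vs 8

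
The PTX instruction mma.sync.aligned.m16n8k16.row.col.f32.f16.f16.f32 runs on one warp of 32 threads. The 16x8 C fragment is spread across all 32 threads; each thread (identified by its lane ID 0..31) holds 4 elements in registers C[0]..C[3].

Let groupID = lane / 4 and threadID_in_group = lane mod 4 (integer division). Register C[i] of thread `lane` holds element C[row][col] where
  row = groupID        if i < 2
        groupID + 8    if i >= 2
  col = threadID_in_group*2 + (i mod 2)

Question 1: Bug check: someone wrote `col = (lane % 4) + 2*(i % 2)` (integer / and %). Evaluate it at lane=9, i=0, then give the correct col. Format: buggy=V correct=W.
`(lane % 4) + 2*(i % 2)`[9,0]→1
9: G=2,T=1
[0] (2+0,1*2+0) = (2,2)
col: 1 vs 2

buggy=1 correct=2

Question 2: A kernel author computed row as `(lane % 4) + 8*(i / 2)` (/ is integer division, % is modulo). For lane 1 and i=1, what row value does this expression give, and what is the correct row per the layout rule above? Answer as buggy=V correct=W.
`(lane % 4) + 8*(i / 2)`[1,1]->1
lane 1: gid=0 (1/4), tid=1 (1%4)
i=1: r=0+0=0, c=1*2+1=3
row: 1 vs 0

buggy=1 correct=0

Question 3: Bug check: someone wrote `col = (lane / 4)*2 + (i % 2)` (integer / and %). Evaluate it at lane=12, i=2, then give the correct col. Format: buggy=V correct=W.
`(lane / 4)*2 + (i % 2)`[12,2]⇒6
12: gr=3,th=0
[2] (3+8,0*2+0) = (11,0)
col: 6 vs 0

buggy=6 correct=0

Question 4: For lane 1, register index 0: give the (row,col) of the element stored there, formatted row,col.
lane 1: gid=0 (1/4), tid=1 (1%4)
i=0: r=0+0=0, c=1*2+0=2

0,2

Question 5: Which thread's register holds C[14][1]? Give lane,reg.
24,3

r=14⇒gr=6,Rb=1  c=1⇒th=0,odd=1
L=6*4+0=24  i=1*2+1=3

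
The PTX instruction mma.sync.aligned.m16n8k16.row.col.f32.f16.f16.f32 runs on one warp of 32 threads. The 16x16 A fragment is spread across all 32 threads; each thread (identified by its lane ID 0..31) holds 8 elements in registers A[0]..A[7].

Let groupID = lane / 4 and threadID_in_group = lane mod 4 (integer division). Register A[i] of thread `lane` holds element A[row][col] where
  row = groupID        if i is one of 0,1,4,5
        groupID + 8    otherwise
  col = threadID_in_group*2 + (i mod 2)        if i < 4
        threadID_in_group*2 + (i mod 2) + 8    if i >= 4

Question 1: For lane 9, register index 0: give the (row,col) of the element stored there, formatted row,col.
lane 9->9/4=2, 9 mod 4=1
i=0  r:2+0->2  c:2·1+0+0->2

2,2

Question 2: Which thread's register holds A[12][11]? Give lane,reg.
r=12⇒gr=4,Rb=1  c=11⇒Cb=1,th=1,odd=1
L=4*4+1=17  i=1*4+1*2+1=7

17,7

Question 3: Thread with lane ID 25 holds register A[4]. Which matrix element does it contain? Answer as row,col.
6,10

lane 25: gid=6 (25/4), tid=1 (25%4)
i=4: r=6+0=6, c=1*2+0+8=10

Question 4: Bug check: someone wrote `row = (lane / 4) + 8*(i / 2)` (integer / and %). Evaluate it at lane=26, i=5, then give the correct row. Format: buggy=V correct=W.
`(lane / 4) + 8*(i / 2)`[26,5]⇒22
L=26⇒gr=26>>2=6, th=26&3=2
[5]⇒row 6+0=6  col 2·2+1+8=13
row: 22 vs 6

buggy=22 correct=6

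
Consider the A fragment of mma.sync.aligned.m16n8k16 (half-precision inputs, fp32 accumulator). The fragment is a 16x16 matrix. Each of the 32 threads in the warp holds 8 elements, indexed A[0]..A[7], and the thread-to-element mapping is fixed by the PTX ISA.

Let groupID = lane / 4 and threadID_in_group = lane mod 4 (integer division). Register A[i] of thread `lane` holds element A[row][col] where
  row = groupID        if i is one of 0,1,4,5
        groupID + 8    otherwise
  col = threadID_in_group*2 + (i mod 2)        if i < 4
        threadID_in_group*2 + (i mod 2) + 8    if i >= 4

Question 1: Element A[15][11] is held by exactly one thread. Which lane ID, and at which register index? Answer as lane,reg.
r=15->g=7,rb=1  c=11->cb=1,t=1,b0=1
L=7*4+1=29  i=1*4+1*2+1=7

29,7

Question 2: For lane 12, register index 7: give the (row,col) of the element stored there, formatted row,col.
12: gr=3,th=0
[7] (3+8,0*2+1+8) = (11,9)

11,9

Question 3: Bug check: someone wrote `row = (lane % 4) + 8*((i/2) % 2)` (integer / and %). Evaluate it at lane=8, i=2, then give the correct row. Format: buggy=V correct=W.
buggy=8 correct=10

`(lane % 4) + 8*((i/2) % 2)`[8,2]→8
8: G=2,T=0
[2] (2+8,0*2+0+0) = (10,0)
row: 8 vs 10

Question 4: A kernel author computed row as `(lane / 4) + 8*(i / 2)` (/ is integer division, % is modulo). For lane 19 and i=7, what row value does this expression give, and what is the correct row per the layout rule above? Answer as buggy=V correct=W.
`(lane / 4) + 8*(i / 2)`[19,7]->28
lane 19: g=4 (19/4), t=3 (19%4)
i=7: r=4+8=12, c=3*2+1+8=15
row: 28 vs 12

buggy=28 correct=12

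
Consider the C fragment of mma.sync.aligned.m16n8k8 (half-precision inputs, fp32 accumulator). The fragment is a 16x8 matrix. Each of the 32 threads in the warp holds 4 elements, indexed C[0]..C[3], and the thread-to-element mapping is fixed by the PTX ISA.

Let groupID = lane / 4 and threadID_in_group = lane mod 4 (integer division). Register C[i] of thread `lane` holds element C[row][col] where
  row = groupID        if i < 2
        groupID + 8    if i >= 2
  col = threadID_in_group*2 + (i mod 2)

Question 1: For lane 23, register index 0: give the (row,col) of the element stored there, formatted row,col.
lane 23→23/4=5, 23 mod 4=3
i=0  r:5+0→5  c:2·3+0→6

5,6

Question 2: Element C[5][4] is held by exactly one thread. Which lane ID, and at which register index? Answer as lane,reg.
22,0

r: 5->gid=5,r8=0  c: 4->tid=2,i&1=0
L=5*4+2=22  i=0*2+0=0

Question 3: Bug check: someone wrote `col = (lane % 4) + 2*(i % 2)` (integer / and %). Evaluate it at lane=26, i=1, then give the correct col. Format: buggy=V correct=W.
`(lane % 4) + 2*(i % 2)`[26,1]→4
26: G=6,T=2
[1] (6+0,2*2+1) = (6,5)
col: 4 vs 5

buggy=4 correct=5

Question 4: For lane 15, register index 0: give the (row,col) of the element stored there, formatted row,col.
3,6

lane 15: gid=3 (15/4), tid=3 (15%4)
i=0: r=3+0=3, c=3*2+0=6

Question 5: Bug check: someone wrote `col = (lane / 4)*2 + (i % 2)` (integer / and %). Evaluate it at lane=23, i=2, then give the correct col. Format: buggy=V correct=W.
buggy=10 correct=6

`(lane / 4)*2 + (i % 2)`[23,2]⇒10
L=23⇒gr=23>>2=5, th=23&3=3
[2]⇒row 5+8=13  col 3·2+0=6
col: 10 vs 6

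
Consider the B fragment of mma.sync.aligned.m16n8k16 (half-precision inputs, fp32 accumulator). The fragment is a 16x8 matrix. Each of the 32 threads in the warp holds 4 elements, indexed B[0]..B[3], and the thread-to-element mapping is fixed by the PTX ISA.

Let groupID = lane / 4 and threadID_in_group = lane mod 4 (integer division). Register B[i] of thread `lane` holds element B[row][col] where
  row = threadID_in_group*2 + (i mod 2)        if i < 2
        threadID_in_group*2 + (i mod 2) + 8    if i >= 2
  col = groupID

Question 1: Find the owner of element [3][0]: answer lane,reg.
c=0->g=0  r=3->rb=0,t=1,b0=1
L=0*4+1=1  i=0*2+1=1

1,1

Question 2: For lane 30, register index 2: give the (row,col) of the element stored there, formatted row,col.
lane 30: gid=7 (30/4), tid=2 (30%4)
i=2: r=2*2+0+8=12, c=gid=7

12,7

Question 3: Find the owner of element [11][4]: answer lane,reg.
17,3

c=4->g=4  r=11->rb=1,t=1,b0=1
L=4*4+1=17  i=1*2+1=3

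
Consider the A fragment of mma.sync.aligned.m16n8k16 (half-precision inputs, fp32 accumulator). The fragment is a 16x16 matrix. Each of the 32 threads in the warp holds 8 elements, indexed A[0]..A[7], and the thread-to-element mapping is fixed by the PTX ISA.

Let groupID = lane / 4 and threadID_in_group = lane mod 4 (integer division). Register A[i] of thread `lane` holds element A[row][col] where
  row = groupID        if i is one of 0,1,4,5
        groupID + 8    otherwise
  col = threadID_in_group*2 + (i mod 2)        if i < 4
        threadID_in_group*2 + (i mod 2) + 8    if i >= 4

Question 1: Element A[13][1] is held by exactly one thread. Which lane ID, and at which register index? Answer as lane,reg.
20,3

r=13->g=5,rb=1  c=1->cb=0,t=0,b0=1
L=5*4+0=20  i=0*4+1*2+1=3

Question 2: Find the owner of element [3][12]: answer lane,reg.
r=3⇒gr=3,Rb=0  c=12⇒Cb=1,th=2,odd=0
L=3*4+2=14  i=1*4+0*2+0=4

14,4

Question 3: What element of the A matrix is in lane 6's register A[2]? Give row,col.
lane 6->6/4=1, 6 mod 4=2
i=2  r:1+8->9  c:2·2+0+0->4

9,4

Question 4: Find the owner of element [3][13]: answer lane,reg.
r=3->g=3,rb=0  c=13->cb=1,t=2,b0=1
L=3*4+2=14  i=1*4+0*2+1=5

14,5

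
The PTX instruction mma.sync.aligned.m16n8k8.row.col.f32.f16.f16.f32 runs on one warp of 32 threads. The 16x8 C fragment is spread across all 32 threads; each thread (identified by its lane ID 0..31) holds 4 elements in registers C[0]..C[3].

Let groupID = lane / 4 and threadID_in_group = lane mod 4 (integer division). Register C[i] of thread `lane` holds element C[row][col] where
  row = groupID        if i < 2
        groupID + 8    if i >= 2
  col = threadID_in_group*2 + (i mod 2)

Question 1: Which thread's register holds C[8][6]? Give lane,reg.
r=8->g=0,rb=1  c=6->t=3,b0=0
L=0*4+3=3  i=1*2+0=2

3,2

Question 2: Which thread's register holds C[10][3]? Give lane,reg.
r=10->g=2,rb=1  c=3->t=1,b0=1
L=2*4+1=9  i=1*2+1=3

9,3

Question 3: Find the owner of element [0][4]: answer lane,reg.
r=0→G=0,rhi=0  c=4→T=2,p=0
L=0*4+2=2  i=0*2+0=0

2,0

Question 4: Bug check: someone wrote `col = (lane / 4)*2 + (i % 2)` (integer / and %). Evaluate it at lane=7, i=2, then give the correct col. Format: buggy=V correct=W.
`(lane / 4)*2 + (i % 2)`[7,2]⇒2
lane 7⇒7/4=1, 7 mod 4=3
i=2  r:1+8⇒9  c:2·3+0⇒6
col: 2 vs 6

buggy=2 correct=6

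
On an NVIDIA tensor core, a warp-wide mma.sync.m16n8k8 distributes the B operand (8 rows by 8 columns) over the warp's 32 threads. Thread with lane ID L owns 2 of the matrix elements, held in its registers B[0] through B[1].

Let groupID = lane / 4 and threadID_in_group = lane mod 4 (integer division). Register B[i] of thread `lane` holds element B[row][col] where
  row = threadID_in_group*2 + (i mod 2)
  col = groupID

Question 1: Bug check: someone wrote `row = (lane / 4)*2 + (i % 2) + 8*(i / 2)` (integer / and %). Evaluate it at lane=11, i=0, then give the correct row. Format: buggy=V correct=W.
buggy=4 correct=6

`(lane / 4)*2 + (i % 2) + 8*(i / 2)`[11,0]->4
L=11->g=11>>2=2, t=11&3=3
[0]->row 3·2+0=6  col g=2
row: 4 vs 6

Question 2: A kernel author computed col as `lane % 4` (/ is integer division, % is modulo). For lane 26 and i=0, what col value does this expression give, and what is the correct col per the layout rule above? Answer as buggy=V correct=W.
buggy=2 correct=6

`lane % 4`[26,0]⇒2
lane 26⇒26/4=6, 26 mod 4=2
i=0  r:2·2+0⇒4  c:6
col: 2 vs 6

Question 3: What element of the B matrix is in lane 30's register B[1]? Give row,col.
lane 30: gid=7 (30/4), tid=2 (30%4)
i=1: r=2*2+1=5, c=gid=7

5,7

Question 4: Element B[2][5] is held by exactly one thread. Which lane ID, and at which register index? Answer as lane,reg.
c: 5->gid=5  r: 2->tid=1,i&1=0
L=5*4+1=21  i=0=0

21,0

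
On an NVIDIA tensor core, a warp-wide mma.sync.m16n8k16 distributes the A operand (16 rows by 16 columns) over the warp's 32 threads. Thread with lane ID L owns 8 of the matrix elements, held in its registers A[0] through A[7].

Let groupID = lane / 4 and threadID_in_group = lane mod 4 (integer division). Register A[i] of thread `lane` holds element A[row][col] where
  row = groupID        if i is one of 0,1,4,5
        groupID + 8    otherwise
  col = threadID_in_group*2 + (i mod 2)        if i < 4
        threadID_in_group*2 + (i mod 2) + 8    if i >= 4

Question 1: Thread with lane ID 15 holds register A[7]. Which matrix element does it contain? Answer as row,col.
11,15

lane 15: g=3 (15/4), t=3 (15%4)
i=7: r=3+8=11, c=3*2+1+8=15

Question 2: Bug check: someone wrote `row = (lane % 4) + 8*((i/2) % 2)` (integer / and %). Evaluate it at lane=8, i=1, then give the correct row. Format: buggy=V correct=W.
buggy=0 correct=2

`(lane % 4) + 8*((i/2) % 2)`[8,1]→0
L=8→G=8>>2=2, T=8&3=0
[1]→row 2+0=2  col 0·2+1+0=1
row: 0 vs 2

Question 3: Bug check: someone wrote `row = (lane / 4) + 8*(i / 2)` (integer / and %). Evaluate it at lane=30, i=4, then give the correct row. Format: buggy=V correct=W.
buggy=23 correct=7

`(lane / 4) + 8*(i / 2)`[30,4]->23
lane 30: gid=7 (30/4), tid=2 (30%4)
i=4: r=7+0=7, c=2*2+0+8=12
row: 23 vs 7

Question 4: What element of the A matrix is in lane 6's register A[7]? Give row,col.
6: grp=1,tig=2
[7] (1+8,2*2+1+8) = (9,13)

9,13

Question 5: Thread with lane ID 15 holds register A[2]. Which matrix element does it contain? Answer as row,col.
11,6

lane 15->15/4=3, 15 mod 4=3
i=2  r:3+8->11  c:2·3+0+0->6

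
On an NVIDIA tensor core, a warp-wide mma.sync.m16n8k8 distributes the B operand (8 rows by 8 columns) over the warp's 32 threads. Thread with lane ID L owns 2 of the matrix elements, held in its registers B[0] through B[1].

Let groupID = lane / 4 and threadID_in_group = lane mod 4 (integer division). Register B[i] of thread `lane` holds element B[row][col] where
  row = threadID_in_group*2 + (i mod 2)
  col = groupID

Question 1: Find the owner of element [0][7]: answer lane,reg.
28,0

c=7→G=7  r=0→T=0,p=0
L=7*4+0=28  i=0=0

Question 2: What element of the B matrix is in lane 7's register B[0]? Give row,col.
lane 7: gr=1 (7/4), th=3 (7%4)
i=0: r=3*2+0=6, c=gr=1

6,1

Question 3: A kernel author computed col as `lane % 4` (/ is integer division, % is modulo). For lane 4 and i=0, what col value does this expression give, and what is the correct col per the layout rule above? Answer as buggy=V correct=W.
`lane % 4`[4,0]->0
L=4->gid=4>>2=1, tid=4&3=0
[0]->row 0·2+0=0  col gid=1
col: 0 vs 1

buggy=0 correct=1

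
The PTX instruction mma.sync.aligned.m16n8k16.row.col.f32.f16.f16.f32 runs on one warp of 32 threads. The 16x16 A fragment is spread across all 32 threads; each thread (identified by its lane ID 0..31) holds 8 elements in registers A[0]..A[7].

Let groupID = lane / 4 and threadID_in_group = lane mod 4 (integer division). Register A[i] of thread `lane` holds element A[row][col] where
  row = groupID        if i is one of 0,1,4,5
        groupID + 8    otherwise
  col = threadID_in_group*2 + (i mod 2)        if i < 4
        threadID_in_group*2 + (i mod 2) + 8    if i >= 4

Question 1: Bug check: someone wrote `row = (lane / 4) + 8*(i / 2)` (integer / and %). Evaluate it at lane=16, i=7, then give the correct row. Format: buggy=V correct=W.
buggy=28 correct=12

`(lane / 4) + 8*(i / 2)`[16,7]→28
lane 16: G=4 (16/4), T=0 (16%4)
i=7: r=4+8=12, c=0*2+1+8=9
row: 28 vs 12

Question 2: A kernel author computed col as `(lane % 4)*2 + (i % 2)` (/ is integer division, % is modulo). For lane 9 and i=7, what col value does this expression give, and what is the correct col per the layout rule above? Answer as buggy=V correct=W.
`(lane % 4)*2 + (i % 2)`[9,7]→3
9: G=2,T=1
[7] (2+8,1*2+1+8) = (10,11)
col: 3 vs 11

buggy=3 correct=11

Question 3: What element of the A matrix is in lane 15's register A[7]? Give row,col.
lane 15: grp=3 (15/4), tig=3 (15%4)
i=7: r=3+8=11, c=3*2+1+8=15

11,15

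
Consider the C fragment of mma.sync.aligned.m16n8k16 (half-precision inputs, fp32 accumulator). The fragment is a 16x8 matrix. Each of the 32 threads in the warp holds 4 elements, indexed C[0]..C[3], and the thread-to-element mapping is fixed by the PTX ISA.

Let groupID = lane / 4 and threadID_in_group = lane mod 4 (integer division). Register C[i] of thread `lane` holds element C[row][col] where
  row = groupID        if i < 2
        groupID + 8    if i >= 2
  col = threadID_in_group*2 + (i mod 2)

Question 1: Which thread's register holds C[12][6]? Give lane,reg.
19,2

r=12→G=4,rhi=1  c=6→T=3,p=0
L=4*4+3=19  i=1*2+0=2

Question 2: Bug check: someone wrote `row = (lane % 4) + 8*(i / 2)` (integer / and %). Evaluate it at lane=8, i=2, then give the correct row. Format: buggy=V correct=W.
`(lane % 4) + 8*(i / 2)`[8,2]=>8
lane 8=>8/4=2, 8 mod 4=0
i=2  r:2+8=>10  c:2·0+0=>0
row: 8 vs 10

buggy=8 correct=10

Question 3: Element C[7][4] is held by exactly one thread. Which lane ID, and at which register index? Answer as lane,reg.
r=7⇒gr=7,Rb=0  c=4⇒th=2,odd=0
L=7*4+2=30  i=0*2+0=0

30,0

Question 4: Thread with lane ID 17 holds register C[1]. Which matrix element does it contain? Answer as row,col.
17: G=4,T=1
[1] (4+0,1*2+1) = (4,3)

4,3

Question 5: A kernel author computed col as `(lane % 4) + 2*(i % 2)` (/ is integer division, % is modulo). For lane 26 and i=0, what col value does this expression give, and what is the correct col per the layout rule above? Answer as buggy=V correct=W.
`(lane % 4) + 2*(i % 2)`[26,0]=>2
lane 26: grp=6 (26/4), tig=2 (26%4)
i=0: r=6+0=6, c=2*2+0=4
col: 2 vs 4

buggy=2 correct=4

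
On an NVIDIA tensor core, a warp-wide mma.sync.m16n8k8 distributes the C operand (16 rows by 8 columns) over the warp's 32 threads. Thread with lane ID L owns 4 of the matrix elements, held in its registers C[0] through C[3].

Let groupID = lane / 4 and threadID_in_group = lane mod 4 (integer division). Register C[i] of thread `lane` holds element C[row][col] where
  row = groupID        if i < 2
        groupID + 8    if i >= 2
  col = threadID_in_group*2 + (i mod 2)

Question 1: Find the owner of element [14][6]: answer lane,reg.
27,2

r=14->g=6,rb=1  c=6->t=3,b0=0
L=6*4+3=27  i=1*2+0=2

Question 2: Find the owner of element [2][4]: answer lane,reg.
10,0

r=2->g=2,rb=0  c=4->t=2,b0=0
L=2*4+2=10  i=0*2+0=0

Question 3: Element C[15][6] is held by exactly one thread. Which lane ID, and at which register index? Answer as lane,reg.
31,2

r=15⇒gr=7,Rb=1  c=6⇒th=3,odd=0
L=7*4+3=31  i=1*2+0=2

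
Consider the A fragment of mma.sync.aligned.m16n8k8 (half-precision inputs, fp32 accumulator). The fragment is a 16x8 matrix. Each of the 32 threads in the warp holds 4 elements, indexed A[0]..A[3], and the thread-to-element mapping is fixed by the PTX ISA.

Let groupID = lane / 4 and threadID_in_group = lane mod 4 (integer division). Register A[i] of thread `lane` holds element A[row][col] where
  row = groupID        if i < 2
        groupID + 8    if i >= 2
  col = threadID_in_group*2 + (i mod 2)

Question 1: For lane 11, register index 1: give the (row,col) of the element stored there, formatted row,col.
lane 11: gr=2 (11/4), th=3 (11%4)
i=1: r=2+0=2, c=3*2+1=7

2,7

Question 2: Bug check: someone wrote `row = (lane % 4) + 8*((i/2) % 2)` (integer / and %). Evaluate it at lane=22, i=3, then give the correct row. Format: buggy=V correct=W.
`(lane % 4) + 8*((i/2) % 2)`[22,3]=>10
lane 22=>22/4=5, 22 mod 4=2
i=3  r:5+8=>13  c:2·2+1=>5
row: 10 vs 13

buggy=10 correct=13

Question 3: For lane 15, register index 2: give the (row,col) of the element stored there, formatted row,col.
11,6

lane 15=>15/4=3, 15 mod 4=3
i=2  r:3+8=>11  c:2·3+0=>6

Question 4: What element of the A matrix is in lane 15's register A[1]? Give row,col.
3,7

lane 15->15/4=3, 15 mod 4=3
i=1  r:3+0->3  c:2·3+1->7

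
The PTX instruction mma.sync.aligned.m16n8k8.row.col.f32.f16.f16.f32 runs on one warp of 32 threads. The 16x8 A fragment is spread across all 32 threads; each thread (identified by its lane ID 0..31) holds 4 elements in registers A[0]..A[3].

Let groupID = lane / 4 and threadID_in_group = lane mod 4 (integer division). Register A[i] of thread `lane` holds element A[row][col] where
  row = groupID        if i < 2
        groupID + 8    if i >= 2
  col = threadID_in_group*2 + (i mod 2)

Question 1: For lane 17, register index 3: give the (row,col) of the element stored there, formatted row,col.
12,3

lane 17: G=4 (17/4), T=1 (17%4)
i=3: r=4+8=12, c=1*2+1=3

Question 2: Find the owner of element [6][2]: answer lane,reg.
r=6→G=6,rhi=0  c=2→T=1,p=0
L=6*4+1=25  i=0*2+0=0

25,0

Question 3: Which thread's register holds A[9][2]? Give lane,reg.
r=9⇒gr=1,Rb=1  c=2⇒th=1,odd=0
L=1*4+1=5  i=1*2+0=2

5,2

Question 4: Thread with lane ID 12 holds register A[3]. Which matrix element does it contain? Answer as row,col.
11,1

L=12⇒gr=12>>2=3, th=12&3=0
[3]⇒row 3+8=11  col 0·2+1=1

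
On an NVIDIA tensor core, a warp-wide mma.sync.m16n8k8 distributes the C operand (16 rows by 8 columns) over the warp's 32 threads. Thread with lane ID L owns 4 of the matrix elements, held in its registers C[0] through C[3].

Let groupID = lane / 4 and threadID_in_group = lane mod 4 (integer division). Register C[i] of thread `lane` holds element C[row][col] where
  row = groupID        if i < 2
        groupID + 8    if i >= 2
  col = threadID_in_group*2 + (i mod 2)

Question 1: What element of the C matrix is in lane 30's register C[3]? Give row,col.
L=30->g=30>>2=7, t=30&3=2
[3]->row 7+8=15  col 2·2+1=5

15,5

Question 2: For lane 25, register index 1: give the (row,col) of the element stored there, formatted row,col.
25: gr=6,th=1
[1] (6+0,1*2+1) = (6,3)

6,3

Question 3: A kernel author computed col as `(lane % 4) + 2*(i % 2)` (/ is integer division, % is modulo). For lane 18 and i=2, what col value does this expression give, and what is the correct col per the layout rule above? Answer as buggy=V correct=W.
buggy=2 correct=4

`(lane % 4) + 2*(i % 2)`[18,2]→2
18: G=4,T=2
[2] (4+8,2*2+0) = (12,4)
col: 2 vs 4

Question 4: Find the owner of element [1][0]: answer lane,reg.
4,0

r=1→G=1,rhi=0  c=0→T=0,p=0
L=1*4+0=4  i=0*2+0=0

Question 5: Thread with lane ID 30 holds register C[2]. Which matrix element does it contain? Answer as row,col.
30: g=7,t=2
[2] (7+8,2*2+0) = (15,4)

15,4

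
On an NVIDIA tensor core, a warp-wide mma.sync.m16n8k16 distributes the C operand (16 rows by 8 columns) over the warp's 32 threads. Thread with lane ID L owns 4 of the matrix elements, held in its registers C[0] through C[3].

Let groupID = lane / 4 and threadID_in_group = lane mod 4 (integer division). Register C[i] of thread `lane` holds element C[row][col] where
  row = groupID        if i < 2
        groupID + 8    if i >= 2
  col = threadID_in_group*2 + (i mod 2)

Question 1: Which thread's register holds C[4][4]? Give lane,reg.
r=4->g=4,rb=0  c=4->t=2,b0=0
L=4*4+2=18  i=0*2+0=0

18,0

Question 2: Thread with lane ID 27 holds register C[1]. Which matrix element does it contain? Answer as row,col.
L=27⇒gr=27>>2=6, th=27&3=3
[1]⇒row 6+0=6  col 3·2+1=7

6,7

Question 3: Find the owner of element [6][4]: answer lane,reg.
26,0

r=6->g=6,rb=0  c=4->t=2,b0=0
L=6*4+2=26  i=0*2+0=0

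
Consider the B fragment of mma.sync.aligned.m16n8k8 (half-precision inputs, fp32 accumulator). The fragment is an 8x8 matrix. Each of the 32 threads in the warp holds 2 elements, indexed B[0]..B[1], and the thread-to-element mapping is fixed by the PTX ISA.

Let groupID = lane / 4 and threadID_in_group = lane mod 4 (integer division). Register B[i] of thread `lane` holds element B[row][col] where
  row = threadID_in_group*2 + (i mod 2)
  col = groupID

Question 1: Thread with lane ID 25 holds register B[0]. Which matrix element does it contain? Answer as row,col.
2,6

lane 25→25/4=6, 25 mod 4=1
i=0  r:2·1+0→2  c:6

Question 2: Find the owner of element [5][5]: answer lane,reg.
22,1

c=5→G=5  r=5→T=2,p=1
L=5*4+2=22  i=1=1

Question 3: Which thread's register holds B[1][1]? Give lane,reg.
c:1=>grp=1  r:1=>tig=0,lo=1
L=1*4+0=4  i=1=1

4,1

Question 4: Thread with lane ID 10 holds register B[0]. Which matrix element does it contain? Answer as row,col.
4,2

L=10->g=10>>2=2, t=10&3=2
[0]->row 2·2+0=4  col g=2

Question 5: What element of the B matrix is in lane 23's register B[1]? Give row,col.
7,5

23: gr=5,th=3
[1] (3*2+1,5) = (7,5)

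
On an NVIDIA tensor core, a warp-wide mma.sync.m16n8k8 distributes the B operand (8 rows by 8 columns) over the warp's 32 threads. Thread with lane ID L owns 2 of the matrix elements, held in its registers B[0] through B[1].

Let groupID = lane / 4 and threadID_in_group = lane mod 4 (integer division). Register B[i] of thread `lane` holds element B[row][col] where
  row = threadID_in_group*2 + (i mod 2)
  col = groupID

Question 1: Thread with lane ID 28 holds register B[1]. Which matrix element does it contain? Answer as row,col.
28: gid=7,tid=0
[1] (0*2+1,7) = (1,7)

1,7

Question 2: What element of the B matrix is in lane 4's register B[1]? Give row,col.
L=4->g=4>>2=1, t=4&3=0
[1]->row 0·2+1=1  col g=1

1,1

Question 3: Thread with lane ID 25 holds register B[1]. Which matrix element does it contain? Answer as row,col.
lane 25: gid=6 (25/4), tid=1 (25%4)
i=1: r=1*2+1=3, c=gid=6

3,6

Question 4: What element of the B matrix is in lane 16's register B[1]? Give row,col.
1,4

lane 16->16/4=4, 16 mod 4=0
i=1  r:2·0+1->1  c:4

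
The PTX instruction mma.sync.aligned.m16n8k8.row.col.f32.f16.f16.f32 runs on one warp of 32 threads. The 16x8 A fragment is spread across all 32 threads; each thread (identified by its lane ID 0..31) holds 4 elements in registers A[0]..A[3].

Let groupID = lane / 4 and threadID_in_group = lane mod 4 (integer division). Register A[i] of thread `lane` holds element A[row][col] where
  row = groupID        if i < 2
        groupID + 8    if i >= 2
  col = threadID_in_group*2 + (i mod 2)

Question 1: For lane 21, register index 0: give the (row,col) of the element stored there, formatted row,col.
5,2

lane 21→21/4=5, 21 mod 4=1
i=0  r:5+0→5  c:2·1+0→2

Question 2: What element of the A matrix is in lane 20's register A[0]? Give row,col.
5,0

L=20->gid=20>>2=5, tid=20&3=0
[0]->row 5+0=5  col 0·2+0=0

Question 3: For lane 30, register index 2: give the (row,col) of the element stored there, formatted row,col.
lane 30=>30/4=7, 30 mod 4=2
i=2  r:7+8=>15  c:2·2+0=>4

15,4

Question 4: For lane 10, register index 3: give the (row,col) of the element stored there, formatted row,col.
10,5

lane 10=>10/4=2, 10 mod 4=2
i=3  r:2+8=>10  c:2·2+1=>5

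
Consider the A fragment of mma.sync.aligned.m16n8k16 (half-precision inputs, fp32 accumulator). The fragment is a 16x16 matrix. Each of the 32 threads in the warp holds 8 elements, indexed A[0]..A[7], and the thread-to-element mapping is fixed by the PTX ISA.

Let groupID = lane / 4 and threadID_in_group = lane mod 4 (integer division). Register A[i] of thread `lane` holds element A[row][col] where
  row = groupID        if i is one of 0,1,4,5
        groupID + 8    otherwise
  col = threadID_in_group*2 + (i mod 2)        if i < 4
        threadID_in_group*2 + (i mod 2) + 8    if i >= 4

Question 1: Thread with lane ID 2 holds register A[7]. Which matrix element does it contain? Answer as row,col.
L=2→G=2>>2=0, T=2&3=2
[7]→row 0+8=8  col 2·2+1+8=13

8,13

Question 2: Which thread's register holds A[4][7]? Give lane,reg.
r:4=>grp=4,rB=0  c:7=>cB=0,tig=3,lo=1
L=4*4+3=19  i=0*4+0*2+1=1

19,1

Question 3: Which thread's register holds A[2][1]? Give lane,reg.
r=2->g=2,rb=0  c=1->cb=0,t=0,b0=1
L=2*4+0=8  i=0*4+0*2+1=1

8,1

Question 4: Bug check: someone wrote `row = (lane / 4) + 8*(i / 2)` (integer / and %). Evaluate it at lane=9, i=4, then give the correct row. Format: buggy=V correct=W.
buggy=18 correct=2

`(lane / 4) + 8*(i / 2)`[9,4]=>18
lane 9=>9/4=2, 9 mod 4=1
i=4  r:2+0=>2  c:2·1+0+8=>10
row: 18 vs 2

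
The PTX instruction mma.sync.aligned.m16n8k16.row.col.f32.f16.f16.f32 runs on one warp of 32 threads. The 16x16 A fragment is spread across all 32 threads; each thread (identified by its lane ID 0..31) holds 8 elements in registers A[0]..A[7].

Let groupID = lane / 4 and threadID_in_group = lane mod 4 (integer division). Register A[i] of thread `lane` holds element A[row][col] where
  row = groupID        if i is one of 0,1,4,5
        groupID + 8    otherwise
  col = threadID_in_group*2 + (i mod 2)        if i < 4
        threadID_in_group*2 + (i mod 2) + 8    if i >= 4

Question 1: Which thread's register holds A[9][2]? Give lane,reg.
r:9=>grp=1,rB=1  c:2=>cB=0,tig=1,lo=0
L=1*4+1=5  i=0*4+1*2+0=2

5,2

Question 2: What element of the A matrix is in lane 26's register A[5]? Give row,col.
lane 26⇒26/4=6, 26 mod 4=2
i=5  r:6+0⇒6  c:2·2+1+8⇒13

6,13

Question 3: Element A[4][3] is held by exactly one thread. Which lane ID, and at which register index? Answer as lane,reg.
r=4->g=4,rb=0  c=3->cb=0,t=1,b0=1
L=4*4+1=17  i=0*4+0*2+1=1

17,1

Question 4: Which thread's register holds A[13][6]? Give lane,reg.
r=13→G=5,rhi=1  c=6→chi=0,T=3,p=0
L=5*4+3=23  i=0*4+1*2+0=2

23,2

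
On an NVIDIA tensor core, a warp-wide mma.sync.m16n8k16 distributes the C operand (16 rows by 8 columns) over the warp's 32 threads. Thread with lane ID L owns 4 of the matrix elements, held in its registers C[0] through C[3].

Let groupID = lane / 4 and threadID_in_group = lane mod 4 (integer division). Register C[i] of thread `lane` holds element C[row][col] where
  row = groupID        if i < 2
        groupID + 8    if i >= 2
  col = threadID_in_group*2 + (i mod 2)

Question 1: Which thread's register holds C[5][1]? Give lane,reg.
20,1

r=5→G=5,rhi=0  c=1→T=0,p=1
L=5*4+0=20  i=0*2+1=1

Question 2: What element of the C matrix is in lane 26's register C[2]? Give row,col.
14,4

lane 26→26/4=6, 26 mod 4=2
i=2  r:6+8→14  c:2·2+0→4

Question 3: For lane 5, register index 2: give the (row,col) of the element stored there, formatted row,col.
9,2

5: grp=1,tig=1
[2] (1+8,1*2+0) = (9,2)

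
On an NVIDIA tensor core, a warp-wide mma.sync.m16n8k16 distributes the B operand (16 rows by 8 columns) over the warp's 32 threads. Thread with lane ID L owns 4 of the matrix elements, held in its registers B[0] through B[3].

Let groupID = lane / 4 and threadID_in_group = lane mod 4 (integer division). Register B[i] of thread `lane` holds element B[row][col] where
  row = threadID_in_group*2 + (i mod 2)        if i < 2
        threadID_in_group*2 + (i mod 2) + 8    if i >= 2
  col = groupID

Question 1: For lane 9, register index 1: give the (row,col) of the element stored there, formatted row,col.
3,2

lane 9: G=2 (9/4), T=1 (9%4)
i=1: r=1*2+1+0=3, c=G=2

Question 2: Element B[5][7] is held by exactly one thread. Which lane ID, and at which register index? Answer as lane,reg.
30,1

c=7⇒gr=7  r=5⇒Rb=0,th=2,odd=1
L=7*4+2=30  i=0*2+1=1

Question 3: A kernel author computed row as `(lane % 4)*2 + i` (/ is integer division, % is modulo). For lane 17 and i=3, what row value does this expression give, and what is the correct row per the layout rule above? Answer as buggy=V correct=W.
`(lane % 4)*2 + i`[17,3]->5
L=17->gid=17>>2=4, tid=17&3=1
[3]->row 1·2+1+8=11  col gid=4
row: 5 vs 11

buggy=5 correct=11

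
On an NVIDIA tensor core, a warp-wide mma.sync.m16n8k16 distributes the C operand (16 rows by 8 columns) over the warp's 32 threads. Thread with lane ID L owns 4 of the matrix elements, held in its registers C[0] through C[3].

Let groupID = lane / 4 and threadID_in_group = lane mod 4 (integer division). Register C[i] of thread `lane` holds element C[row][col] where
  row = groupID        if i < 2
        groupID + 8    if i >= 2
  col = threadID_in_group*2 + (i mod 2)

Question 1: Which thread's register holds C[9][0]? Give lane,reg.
4,2

r=9->g=1,rb=1  c=0->t=0,b0=0
L=1*4+0=4  i=1*2+0=2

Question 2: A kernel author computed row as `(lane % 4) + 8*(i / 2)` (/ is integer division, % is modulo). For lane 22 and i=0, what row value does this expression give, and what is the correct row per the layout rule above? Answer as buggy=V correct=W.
`(lane % 4) + 8*(i / 2)`[22,0]⇒2
lane 22⇒22/4=5, 22 mod 4=2
i=0  r:5+0⇒5  c:2·2+0⇒4
row: 2 vs 5

buggy=2 correct=5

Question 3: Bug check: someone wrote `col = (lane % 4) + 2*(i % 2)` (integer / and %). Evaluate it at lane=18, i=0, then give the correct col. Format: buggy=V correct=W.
buggy=2 correct=4

`(lane % 4) + 2*(i % 2)`[18,0]->2
18: g=4,t=2
[0] (4+0,2*2+0) = (4,4)
col: 2 vs 4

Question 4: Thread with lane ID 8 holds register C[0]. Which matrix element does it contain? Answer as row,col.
lane 8: gid=2 (8/4), tid=0 (8%4)
i=0: r=2+0=2, c=0*2+0=0

2,0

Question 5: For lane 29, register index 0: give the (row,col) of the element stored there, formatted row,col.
lane 29->29/4=7, 29 mod 4=1
i=0  r:7+0->7  c:2·1+0->2

7,2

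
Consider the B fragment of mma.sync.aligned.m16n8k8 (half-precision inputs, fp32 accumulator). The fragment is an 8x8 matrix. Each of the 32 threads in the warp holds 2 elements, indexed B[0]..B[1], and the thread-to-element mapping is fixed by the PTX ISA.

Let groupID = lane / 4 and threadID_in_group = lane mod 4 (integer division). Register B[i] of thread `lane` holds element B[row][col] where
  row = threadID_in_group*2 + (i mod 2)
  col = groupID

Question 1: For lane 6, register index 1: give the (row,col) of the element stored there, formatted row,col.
6: g=1,t=2
[1] (2*2+1,1) = (5,1)

5,1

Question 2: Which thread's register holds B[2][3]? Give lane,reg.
c: 3->gid=3  r: 2->tid=1,i&1=0
L=3*4+1=13  i=0=0

13,0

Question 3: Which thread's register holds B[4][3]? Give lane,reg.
c=3⇒gr=3  r=4⇒th=2,odd=0
L=3*4+2=14  i=0=0

14,0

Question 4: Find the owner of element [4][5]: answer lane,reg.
22,0

c=5→G=5  r=4→T=2,p=0
L=5*4+2=22  i=0=0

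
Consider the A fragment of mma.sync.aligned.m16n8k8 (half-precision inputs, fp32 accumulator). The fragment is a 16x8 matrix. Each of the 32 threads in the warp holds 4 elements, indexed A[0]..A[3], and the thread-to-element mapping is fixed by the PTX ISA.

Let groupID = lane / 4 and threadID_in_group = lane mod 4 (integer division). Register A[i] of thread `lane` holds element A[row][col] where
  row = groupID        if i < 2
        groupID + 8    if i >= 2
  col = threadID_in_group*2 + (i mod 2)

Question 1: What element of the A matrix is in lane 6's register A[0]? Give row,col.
1,4

lane 6: gid=1 (6/4), tid=2 (6%4)
i=0: r=1+0=1, c=2*2+0=4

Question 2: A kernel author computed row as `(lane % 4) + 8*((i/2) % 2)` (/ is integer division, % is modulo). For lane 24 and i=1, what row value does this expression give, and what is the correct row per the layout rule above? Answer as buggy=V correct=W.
`(lane % 4) + 8*((i/2) % 2)`[24,1]⇒0
lane 24: gr=6 (24/4), th=0 (24%4)
i=1: r=6+0=6, c=0*2+1=1
row: 0 vs 6

buggy=0 correct=6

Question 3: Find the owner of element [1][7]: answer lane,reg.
7,1

r=1→G=1,rhi=0  c=7→T=3,p=1
L=1*4+3=7  i=0*2+1=1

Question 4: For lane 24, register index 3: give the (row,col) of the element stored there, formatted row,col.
14,1

L=24→G=24>>2=6, T=24&3=0
[3]→row 6+8=14  col 0·2+1=1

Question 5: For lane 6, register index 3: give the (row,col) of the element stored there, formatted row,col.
lane 6: G=1 (6/4), T=2 (6%4)
i=3: r=1+8=9, c=2*2+1=5

9,5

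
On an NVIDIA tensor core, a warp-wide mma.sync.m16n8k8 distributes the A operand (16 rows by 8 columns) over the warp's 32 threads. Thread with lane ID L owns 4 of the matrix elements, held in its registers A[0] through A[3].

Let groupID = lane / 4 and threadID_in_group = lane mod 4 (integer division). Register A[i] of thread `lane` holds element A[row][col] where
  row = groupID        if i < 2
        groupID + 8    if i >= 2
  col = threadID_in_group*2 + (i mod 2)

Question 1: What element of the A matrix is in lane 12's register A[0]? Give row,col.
lane 12->12/4=3, 12 mod 4=0
i=0  r:3+0->3  c:2·0+0->0

3,0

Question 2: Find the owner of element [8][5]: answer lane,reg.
r=8→G=0,rhi=1  c=5→T=2,p=1
L=0*4+2=2  i=1*2+1=3

2,3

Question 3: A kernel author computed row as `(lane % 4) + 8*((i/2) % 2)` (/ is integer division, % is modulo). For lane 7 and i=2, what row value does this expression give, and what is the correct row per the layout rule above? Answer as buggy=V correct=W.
buggy=11 correct=9

`(lane % 4) + 8*((i/2) % 2)`[7,2]->11
7: g=1,t=3
[2] (1+8,3*2+0) = (9,6)
row: 11 vs 9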